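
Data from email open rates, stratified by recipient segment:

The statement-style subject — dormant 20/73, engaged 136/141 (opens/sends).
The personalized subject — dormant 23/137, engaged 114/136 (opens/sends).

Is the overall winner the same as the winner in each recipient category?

Yes

Dormant: the statement-style subject 20/73 = 27.4%, the personalized subject 23/137 = 16.8% → the statement-style subject
Engaged: the statement-style subject 136/141 = 96.5%, the personalized subject 114/136 = 83.8% → the statement-style subject
Overall: the statement-style subject 156/214 = 72.9%, the personalized subject 137/273 = 50.2% → the statement-style subject
The statement-style subject wins overall and in every recipient group — no reversal.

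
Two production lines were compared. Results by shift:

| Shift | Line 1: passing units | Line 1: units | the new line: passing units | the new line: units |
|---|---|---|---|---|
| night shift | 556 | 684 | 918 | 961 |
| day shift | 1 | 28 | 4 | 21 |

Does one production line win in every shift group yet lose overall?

No

Night shift: Line 1 556/684 = 81.3%, the new line 918/961 = 95.5% → the new line
Day shift: Line 1 1/28 = 3.6%, the new line 4/21 = 19.0% → the new line
Overall: Line 1 557/712 = 78.2%, the new line 922/982 = 93.9% → the new line
The new line wins overall and in every shift group — no reversal.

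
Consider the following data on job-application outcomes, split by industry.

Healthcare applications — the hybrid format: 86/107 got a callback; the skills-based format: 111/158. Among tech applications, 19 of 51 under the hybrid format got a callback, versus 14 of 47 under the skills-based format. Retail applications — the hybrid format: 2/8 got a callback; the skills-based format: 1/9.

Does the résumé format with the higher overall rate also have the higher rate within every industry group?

Yes

Healthcare: the hybrid format 86/107 = 80.4%, the skills-based format 111/158 = 70.3% → the hybrid format
Tech: the hybrid format 19/51 = 37.3%, the skills-based format 14/47 = 29.8% → the hybrid format
Retail: the hybrid format 2/8 = 25.0%, the skills-based format 1/9 = 11.1% → the hybrid format
Overall: the hybrid format 107/166 = 64.5%, the skills-based format 126/214 = 58.9% → the hybrid format
The hybrid format wins overall and in every industry group — no reversal.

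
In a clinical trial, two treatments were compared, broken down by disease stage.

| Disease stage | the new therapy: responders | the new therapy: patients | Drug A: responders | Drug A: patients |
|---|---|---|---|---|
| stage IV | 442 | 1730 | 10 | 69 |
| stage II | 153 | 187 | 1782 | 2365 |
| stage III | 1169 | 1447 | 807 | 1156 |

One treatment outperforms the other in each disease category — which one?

Stage IV: the new therapy 442/1730 = 25.5%, Drug A 10/69 = 14.5% → the new therapy
Stage II: the new therapy 153/187 = 81.8%, Drug A 1782/2365 = 75.3% → the new therapy
Stage III: the new therapy 1169/1447 = 80.8%, Drug A 807/1156 = 69.8% → the new therapy
The new therapy has the higher rate in all 3 groups.

the new therapy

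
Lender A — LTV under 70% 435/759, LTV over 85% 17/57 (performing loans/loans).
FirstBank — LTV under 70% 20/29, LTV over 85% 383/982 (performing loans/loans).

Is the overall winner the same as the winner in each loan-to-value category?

No

LTV under 70%: Lender A 435/759 = 57.3%, FirstBank 20/29 = 69.0% → FirstBank
LTV over 85%: Lender A 17/57 = 29.8%, FirstBank 383/982 = 39.0% → FirstBank
Overall: Lender A 452/816 = 55.4%, FirstBank 403/1011 = 39.9% → Lender A
FirstBank wins each loan-to-value group but Lender A wins overall — the comparison reverses. FirstBank's loans skew toward LTV over 85%, which has a lower base rate.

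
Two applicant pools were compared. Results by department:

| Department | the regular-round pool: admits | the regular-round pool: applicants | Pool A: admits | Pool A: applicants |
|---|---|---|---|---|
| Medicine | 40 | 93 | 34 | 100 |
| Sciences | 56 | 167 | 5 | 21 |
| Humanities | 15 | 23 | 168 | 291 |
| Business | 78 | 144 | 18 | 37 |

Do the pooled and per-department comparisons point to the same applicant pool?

No

Medicine: the regular-round pool 40/93 = 43.0%, Pool A 34/100 = 34.0% → the regular-round pool
Sciences: the regular-round pool 56/167 = 33.5%, Pool A 5/21 = 23.8% → the regular-round pool
Humanities: the regular-round pool 15/23 = 65.2%, Pool A 168/291 = 57.7% → the regular-round pool
Business: the regular-round pool 78/144 = 54.2%, Pool A 18/37 = 48.6% → the regular-round pool
Overall: the regular-round pool 189/427 = 44.3%, Pool A 225/449 = 50.1% → Pool A
The regular-round pool wins each department group but Pool A wins overall — the comparison reverses. The regular-round pool's applicants skew toward Sciences, which has a lower base rate.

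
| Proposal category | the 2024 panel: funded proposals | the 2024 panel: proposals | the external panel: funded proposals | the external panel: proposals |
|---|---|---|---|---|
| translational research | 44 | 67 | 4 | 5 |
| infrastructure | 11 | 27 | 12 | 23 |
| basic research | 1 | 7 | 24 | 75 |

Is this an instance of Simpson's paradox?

Yes

Translational research: the 2024 panel 44/67 = 65.7%, the external panel 4/5 = 80.0% → the external panel
Infrastructure: the 2024 panel 11/27 = 40.7%, the external panel 12/23 = 52.2% → the external panel
Basic research: the 2024 panel 1/7 = 14.3%, the external panel 24/75 = 32.0% → the external panel
Overall: the 2024 panel 56/101 = 55.4%, the external panel 40/103 = 38.8% → the 2024 panel
The external panel wins each proposal group but the 2024 panel wins overall — the comparison reverses. The external panel's proposals skew toward basic research, which has a lower base rate.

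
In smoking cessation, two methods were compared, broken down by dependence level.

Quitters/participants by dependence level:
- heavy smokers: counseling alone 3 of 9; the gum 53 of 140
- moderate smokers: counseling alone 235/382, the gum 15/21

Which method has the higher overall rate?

Heavy smokers: counseling alone 3/9 = 33.3%, the gum 53/140 = 37.9% → the gum
Moderate smokers: counseling alone 235/382 = 61.5%, the gum 15/21 = 71.4% → the gum
Overall: counseling alone 238/391 = 60.9%, the gum 68/161 = 42.2% → counseling alone
(The gum wins every dependence group but counseling alone wins overall — the gum's participants skew toward the low-rate heavy smokers group.)

counseling alone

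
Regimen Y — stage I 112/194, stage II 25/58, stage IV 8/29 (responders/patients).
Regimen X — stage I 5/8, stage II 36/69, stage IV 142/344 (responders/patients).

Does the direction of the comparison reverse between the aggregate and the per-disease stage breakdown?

Stage I: Regimen Y 112/194 = 57.7%, Regimen X 5/8 = 62.5% → Regimen X
Stage II: Regimen Y 25/58 = 43.1%, Regimen X 36/69 = 52.2% → Regimen X
Stage IV: Regimen Y 8/29 = 27.6%, Regimen X 142/344 = 41.3% → Regimen X
Overall: Regimen Y 145/281 = 51.6%, Regimen X 183/421 = 43.5% → Regimen Y
Regimen X wins each disease group but Regimen Y wins overall — the comparison reverses. Regimen X's patients skew toward stage IV, which has a lower base rate.

Yes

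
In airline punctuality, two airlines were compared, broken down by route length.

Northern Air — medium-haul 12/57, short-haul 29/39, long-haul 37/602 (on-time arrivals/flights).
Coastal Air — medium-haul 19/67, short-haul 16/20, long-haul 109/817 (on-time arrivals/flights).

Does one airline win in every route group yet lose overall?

No

Medium-haul: Northern Air 12/57 = 21.1%, Coastal Air 19/67 = 28.4% → Coastal Air
Short-haul: Northern Air 29/39 = 74.4%, Coastal Air 16/20 = 80.0% → Coastal Air
Long-haul: Northern Air 37/602 = 6.1%, Coastal Air 109/817 = 13.3% → Coastal Air
Overall: Northern Air 78/698 = 11.2%, Coastal Air 144/904 = 15.9% → Coastal Air
Coastal Air wins overall and in every route group — no reversal.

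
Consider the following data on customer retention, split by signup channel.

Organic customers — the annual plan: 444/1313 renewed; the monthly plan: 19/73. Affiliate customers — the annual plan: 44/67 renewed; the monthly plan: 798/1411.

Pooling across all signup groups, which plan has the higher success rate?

Organic: the annual plan 444/1313 = 33.8%, the monthly plan 19/73 = 26.0% → the annual plan
Affiliate: the annual plan 44/67 = 65.7%, the monthly plan 798/1411 = 56.6% → the annual plan
Overall: the annual plan 488/1380 = 35.4%, the monthly plan 817/1484 = 55.1% → the monthly plan
(The annual plan wins every signup group but the monthly plan wins overall — the annual plan's customers skew toward the low-rate organic group.)

the monthly plan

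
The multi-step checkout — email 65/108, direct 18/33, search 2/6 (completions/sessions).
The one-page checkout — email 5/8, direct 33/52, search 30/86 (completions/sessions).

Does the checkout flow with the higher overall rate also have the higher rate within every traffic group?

No

Email: the multi-step checkout 65/108 = 60.2%, the one-page checkout 5/8 = 62.5% → the one-page checkout
Direct: the multi-step checkout 18/33 = 54.5%, the one-page checkout 33/52 = 63.5% → the one-page checkout
Search: the multi-step checkout 2/6 = 33.3%, the one-page checkout 30/86 = 34.9% → the one-page checkout
Overall: the multi-step checkout 85/147 = 57.8%, the one-page checkout 68/146 = 46.6% → the multi-step checkout
The one-page checkout wins each traffic group but the multi-step checkout wins overall — the comparison reverses. The one-page checkout's sessions skew toward search, which has a lower base rate.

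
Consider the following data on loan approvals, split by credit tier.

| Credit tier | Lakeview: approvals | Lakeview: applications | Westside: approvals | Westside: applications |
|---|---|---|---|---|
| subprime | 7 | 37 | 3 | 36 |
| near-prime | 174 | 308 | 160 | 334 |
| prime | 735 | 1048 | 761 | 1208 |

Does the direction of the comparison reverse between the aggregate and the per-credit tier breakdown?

Subprime: Lakeview 7/37 = 18.9%, Westside 3/36 = 8.3% → Lakeview
Near-prime: Lakeview 174/308 = 56.5%, Westside 160/334 = 47.9% → Lakeview
Prime: Lakeview 735/1048 = 70.1%, Westside 761/1208 = 63.0% → Lakeview
Overall: Lakeview 916/1393 = 65.8%, Westside 924/1578 = 58.6% → Lakeview
Lakeview wins overall and in every credit group — no reversal.

No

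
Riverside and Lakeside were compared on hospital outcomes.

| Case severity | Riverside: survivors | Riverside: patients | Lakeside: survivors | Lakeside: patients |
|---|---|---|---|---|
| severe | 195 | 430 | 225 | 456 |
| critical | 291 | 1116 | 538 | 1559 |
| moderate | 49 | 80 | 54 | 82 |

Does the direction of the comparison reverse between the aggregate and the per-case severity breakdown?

No

Severe: Riverside 195/430 = 45.3%, Lakeside 225/456 = 49.3% → Lakeside
Critical: Riverside 291/1116 = 26.1%, Lakeside 538/1559 = 34.5% → Lakeside
Moderate: Riverside 49/80 = 61.2%, Lakeside 54/82 = 65.9% → Lakeside
Overall: Riverside 535/1626 = 32.9%, Lakeside 817/2097 = 39.0% → Lakeside
Lakeside wins overall and in every case group — no reversal.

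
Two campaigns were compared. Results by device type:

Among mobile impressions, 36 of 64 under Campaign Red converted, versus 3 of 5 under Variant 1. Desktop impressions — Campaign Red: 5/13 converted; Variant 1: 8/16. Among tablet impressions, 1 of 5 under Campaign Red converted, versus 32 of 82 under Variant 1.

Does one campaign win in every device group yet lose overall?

Yes

Mobile: Campaign Red 36/64 = 56.2%, Variant 1 3/5 = 60.0% → Variant 1
Desktop: Campaign Red 5/13 = 38.5%, Variant 1 8/16 = 50.0% → Variant 1
Tablet: Campaign Red 1/5 = 20.0%, Variant 1 32/82 = 39.0% → Variant 1
Overall: Campaign Red 42/82 = 51.2%, Variant 1 43/103 = 41.7% → Campaign Red
Variant 1 wins each device group but Campaign Red wins overall — the comparison reverses. Variant 1's impressions skew toward tablet, which has a lower base rate.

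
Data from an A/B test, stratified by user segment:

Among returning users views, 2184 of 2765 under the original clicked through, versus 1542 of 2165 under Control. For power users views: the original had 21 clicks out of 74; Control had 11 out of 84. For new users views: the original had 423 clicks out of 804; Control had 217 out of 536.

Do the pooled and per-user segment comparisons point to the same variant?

Yes

Returning users: the original 2184/2765 = 79.0%, Control 1542/2165 = 71.2% → the original
Power users: the original 21/74 = 28.4%, Control 11/84 = 13.1% → the original
New users: the original 423/804 = 52.6%, Control 217/536 = 40.5% → the original
Overall: the original 2628/3643 = 72.1%, Control 1770/2785 = 63.6% → the original
The original wins overall and in every user group — no reversal.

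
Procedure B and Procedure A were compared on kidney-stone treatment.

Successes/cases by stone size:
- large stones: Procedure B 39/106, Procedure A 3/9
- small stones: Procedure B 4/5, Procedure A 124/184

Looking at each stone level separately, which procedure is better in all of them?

Procedure B

Large stones: Procedure B 39/106 = 36.8%, Procedure A 3/9 = 33.3% → Procedure B
Small stones: Procedure B 4/5 = 80.0%, Procedure A 124/184 = 67.4% → Procedure B
Procedure B has the higher rate in both groups.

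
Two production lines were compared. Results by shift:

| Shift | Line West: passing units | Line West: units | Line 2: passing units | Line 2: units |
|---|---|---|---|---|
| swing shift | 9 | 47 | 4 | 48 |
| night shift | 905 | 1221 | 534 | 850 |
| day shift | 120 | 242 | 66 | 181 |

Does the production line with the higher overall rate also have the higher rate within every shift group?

Swing shift: Line West 9/47 = 19.1%, Line 2 4/48 = 8.3% → Line West
Night shift: Line West 905/1221 = 74.1%, Line 2 534/850 = 62.8% → Line West
Day shift: Line West 120/242 = 49.6%, Line 2 66/181 = 36.5% → Line West
Overall: Line West 1034/1510 = 68.5%, Line 2 604/1079 = 56.0% → Line West
Line West wins overall and in every shift group — no reversal.

Yes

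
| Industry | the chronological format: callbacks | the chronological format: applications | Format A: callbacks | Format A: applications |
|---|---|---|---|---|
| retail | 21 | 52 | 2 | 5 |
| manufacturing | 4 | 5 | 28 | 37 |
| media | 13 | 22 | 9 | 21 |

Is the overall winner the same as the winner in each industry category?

Retail: the chronological format 21/52 = 40.4%, Format A 2/5 = 40.0% → the chronological format
Manufacturing: the chronological format 4/5 = 80.0%, Format A 28/37 = 75.7% → the chronological format
Media: the chronological format 13/22 = 59.1%, Format A 9/21 = 42.9% → the chronological format
Overall: the chronological format 38/79 = 48.1%, Format A 39/63 = 61.9% → Format A
The chronological format wins each industry group but Format A wins overall — the comparison reverses. The chronological format's applications skew toward retail, which has a lower base rate.

No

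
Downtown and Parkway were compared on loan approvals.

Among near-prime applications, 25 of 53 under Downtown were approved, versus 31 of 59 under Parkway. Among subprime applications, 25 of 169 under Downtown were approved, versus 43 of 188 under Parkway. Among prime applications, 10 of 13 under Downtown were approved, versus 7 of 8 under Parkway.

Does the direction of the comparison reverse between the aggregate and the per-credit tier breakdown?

No

Near-prime: Downtown 25/53 = 47.2%, Parkway 31/59 = 52.5% → Parkway
Subprime: Downtown 25/169 = 14.8%, Parkway 43/188 = 22.9% → Parkway
Prime: Downtown 10/13 = 76.9%, Parkway 7/8 = 87.5% → Parkway
Overall: Downtown 60/235 = 25.5%, Parkway 81/255 = 31.8% → Parkway
Parkway wins overall and in every credit group — no reversal.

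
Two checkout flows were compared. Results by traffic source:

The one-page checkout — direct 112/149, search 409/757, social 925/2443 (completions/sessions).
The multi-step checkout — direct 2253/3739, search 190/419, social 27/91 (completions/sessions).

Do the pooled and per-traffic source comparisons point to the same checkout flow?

No

Direct: the one-page checkout 112/149 = 75.2%, the multi-step checkout 2253/3739 = 60.3% → the one-page checkout
Search: the one-page checkout 409/757 = 54.0%, the multi-step checkout 190/419 = 45.3% → the one-page checkout
Social: the one-page checkout 925/2443 = 37.9%, the multi-step checkout 27/91 = 29.7% → the one-page checkout
Overall: the one-page checkout 1446/3349 = 43.2%, the multi-step checkout 2470/4249 = 58.1% → the multi-step checkout
The one-page checkout wins each traffic group but the multi-step checkout wins overall — the comparison reverses. The one-page checkout's sessions skew toward social, which has a lower base rate.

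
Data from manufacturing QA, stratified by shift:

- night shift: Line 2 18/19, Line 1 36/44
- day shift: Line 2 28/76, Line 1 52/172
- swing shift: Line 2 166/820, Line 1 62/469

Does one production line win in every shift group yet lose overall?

Night shift: Line 2 18/19 = 94.7%, Line 1 36/44 = 81.8% → Line 2
Day shift: Line 2 28/76 = 36.8%, Line 1 52/172 = 30.2% → Line 2
Swing shift: Line 2 166/820 = 20.2%, Line 1 62/469 = 13.2% → Line 2
Overall: Line 2 212/915 = 23.2%, Line 1 150/685 = 21.9% → Line 2
Line 2 wins overall and in every shift group — no reversal.

No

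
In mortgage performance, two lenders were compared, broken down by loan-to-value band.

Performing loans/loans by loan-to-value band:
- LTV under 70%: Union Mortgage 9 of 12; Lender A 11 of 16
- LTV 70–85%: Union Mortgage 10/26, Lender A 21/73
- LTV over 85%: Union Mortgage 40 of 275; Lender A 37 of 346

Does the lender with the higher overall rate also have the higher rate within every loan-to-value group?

LTV under 70%: Union Mortgage 9/12 = 75.0%, Lender A 11/16 = 68.8% → Union Mortgage
LTV 70–85%: Union Mortgage 10/26 = 38.5%, Lender A 21/73 = 28.8% → Union Mortgage
LTV over 85%: Union Mortgage 40/275 = 14.5%, Lender A 37/346 = 10.7% → Union Mortgage
Overall: Union Mortgage 59/313 = 18.8%, Lender A 69/435 = 15.9% → Union Mortgage
Union Mortgage wins overall and in every loan-to-value group — no reversal.

Yes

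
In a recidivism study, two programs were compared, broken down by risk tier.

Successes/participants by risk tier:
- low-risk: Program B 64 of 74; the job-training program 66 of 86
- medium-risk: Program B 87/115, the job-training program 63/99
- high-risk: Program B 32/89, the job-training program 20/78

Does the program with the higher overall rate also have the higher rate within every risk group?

Yes

Low-risk: Program B 64/74 = 86.5%, the job-training program 66/86 = 76.7% → Program B
Medium-risk: Program B 87/115 = 75.7%, the job-training program 63/99 = 63.6% → Program B
High-risk: Program B 32/89 = 36.0%, the job-training program 20/78 = 25.6% → Program B
Overall: Program B 183/278 = 65.8%, the job-training program 149/263 = 56.7% → Program B
Program B wins overall and in every risk group — no reversal.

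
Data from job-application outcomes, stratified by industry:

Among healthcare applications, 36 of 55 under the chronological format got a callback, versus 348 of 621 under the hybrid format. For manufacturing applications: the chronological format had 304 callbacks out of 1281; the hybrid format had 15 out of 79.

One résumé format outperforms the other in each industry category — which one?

the chronological format

Healthcare: the chronological format 36/55 = 65.5%, the hybrid format 348/621 = 56.0% → the chronological format
Manufacturing: the chronological format 304/1281 = 23.7%, the hybrid format 15/79 = 19.0% → the chronological format
The chronological format has the higher rate in both groups.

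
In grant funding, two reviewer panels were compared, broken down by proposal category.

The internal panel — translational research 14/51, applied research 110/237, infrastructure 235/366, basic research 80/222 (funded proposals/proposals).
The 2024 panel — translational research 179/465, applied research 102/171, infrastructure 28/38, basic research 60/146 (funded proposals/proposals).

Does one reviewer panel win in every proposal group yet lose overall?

Translational research: the internal panel 14/51 = 27.5%, the 2024 panel 179/465 = 38.5% → the 2024 panel
Applied research: the internal panel 110/237 = 46.4%, the 2024 panel 102/171 = 59.6% → the 2024 panel
Infrastructure: the internal panel 235/366 = 64.2%, the 2024 panel 28/38 = 73.7% → the 2024 panel
Basic research: the internal panel 80/222 = 36.0%, the 2024 panel 60/146 = 41.1% → the 2024 panel
Overall: the internal panel 439/876 = 50.1%, the 2024 panel 369/820 = 45.0% → the internal panel
The 2024 panel wins each proposal group but the internal panel wins overall — the comparison reverses. The 2024 panel's proposals skew toward translational research, which has a lower base rate.

Yes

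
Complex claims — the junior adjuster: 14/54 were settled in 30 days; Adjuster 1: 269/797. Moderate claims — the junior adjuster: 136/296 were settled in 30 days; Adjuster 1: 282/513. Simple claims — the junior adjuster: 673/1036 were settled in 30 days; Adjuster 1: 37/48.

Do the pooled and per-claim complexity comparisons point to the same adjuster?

No

Complex: the junior adjuster 14/54 = 25.9%, Adjuster 1 269/797 = 33.8% → Adjuster 1
Moderate: the junior adjuster 136/296 = 45.9%, Adjuster 1 282/513 = 55.0% → Adjuster 1
Simple: the junior adjuster 673/1036 = 65.0%, Adjuster 1 37/48 = 77.1% → Adjuster 1
Overall: the junior adjuster 823/1386 = 59.4%, Adjuster 1 588/1358 = 43.3% → the junior adjuster
Adjuster 1 wins each claim group but the junior adjuster wins overall — the comparison reverses. Adjuster 1's claims skew toward complex, which has a lower base rate.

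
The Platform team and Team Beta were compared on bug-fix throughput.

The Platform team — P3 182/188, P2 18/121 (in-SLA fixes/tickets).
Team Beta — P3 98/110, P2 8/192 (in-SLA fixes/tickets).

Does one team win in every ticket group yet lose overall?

No

P3: the Platform team 182/188 = 96.8%, Team Beta 98/110 = 89.1% → the Platform team
P2: the Platform team 18/121 = 14.9%, Team Beta 8/192 = 4.2% → the Platform team
Overall: the Platform team 200/309 = 64.7%, Team Beta 106/302 = 35.1% → the Platform team
The Platform team wins overall and in every ticket group — no reversal.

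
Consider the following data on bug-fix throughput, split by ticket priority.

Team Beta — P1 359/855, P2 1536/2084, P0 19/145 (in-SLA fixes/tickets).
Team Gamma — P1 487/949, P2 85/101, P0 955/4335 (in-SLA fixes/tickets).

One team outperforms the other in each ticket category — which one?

P1: Team Beta 359/855 = 42.0%, Team Gamma 487/949 = 51.3% → Team Gamma
P2: Team Beta 1536/2084 = 73.7%, Team Gamma 85/101 = 84.2% → Team Gamma
P0: Team Beta 19/145 = 13.1%, Team Gamma 955/4335 = 22.0% → Team Gamma
Team Gamma has the higher rate in all 3 groups.

Team Gamma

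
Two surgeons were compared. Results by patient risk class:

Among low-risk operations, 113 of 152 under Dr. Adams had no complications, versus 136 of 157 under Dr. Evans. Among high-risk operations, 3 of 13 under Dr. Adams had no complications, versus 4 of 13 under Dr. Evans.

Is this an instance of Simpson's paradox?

Low-risk: Dr. Adams 113/152 = 74.3%, Dr. Evans 136/157 = 86.6% → Dr. Evans
High-risk: Dr. Adams 3/13 = 23.1%, Dr. Evans 4/13 = 30.8% → Dr. Evans
Overall: Dr. Adams 116/165 = 70.3%, Dr. Evans 140/170 = 82.4% → Dr. Evans
Dr. Evans wins overall and in every patient risk group — no reversal.

No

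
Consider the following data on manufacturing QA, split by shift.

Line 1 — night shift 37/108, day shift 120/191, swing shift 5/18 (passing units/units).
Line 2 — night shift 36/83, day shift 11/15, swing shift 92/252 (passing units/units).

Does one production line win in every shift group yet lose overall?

Yes

Night shift: Line 1 37/108 = 34.3%, Line 2 36/83 = 43.4% → Line 2
Day shift: Line 1 120/191 = 62.8%, Line 2 11/15 = 73.3% → Line 2
Swing shift: Line 1 5/18 = 27.8%, Line 2 92/252 = 36.5% → Line 2
Overall: Line 1 162/317 = 51.1%, Line 2 139/350 = 39.7% → Line 1
Line 2 wins each shift group but Line 1 wins overall — the comparison reverses. Line 2's units skew toward swing shift, which has a lower base rate.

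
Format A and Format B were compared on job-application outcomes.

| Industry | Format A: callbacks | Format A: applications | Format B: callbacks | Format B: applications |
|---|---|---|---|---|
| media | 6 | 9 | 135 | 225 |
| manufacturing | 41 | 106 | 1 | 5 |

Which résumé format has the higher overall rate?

Format B

Media: Format A 6/9 = 66.7%, Format B 135/225 = 60.0% → Format A
Manufacturing: Format A 41/106 = 38.7%, Format B 1/5 = 20.0% → Format A
Overall: Format A 47/115 = 40.9%, Format B 136/230 = 59.1% → Format B
(Format A wins every industry group but Format B wins overall — Format A's applications skew toward the low-rate manufacturing group.)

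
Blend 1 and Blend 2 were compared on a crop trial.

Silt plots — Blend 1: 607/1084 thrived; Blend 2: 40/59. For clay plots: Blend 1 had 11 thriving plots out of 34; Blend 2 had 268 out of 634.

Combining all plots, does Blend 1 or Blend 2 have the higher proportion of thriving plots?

Silt: Blend 1 607/1084 = 56.0%, Blend 2 40/59 = 67.8% → Blend 2
Clay: Blend 1 11/34 = 32.4%, Blend 2 268/634 = 42.3% → Blend 2
Overall: Blend 1 618/1118 = 55.3%, Blend 2 308/693 = 44.4% → Blend 1
(Blend 2 wins every soil group but Blend 1 wins overall — Blend 2's plots skew toward the low-rate clay group.)

Blend 1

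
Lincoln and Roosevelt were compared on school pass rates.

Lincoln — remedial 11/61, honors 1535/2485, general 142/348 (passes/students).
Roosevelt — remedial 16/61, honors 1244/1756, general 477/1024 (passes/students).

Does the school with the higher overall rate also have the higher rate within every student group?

Remedial: Lincoln 11/61 = 18.0%, Roosevelt 16/61 = 26.2% → Roosevelt
Honors: Lincoln 1535/2485 = 61.8%, Roosevelt 1244/1756 = 70.8% → Roosevelt
General: Lincoln 142/348 = 40.8%, Roosevelt 477/1024 = 46.6% → Roosevelt
Overall: Lincoln 1688/2894 = 58.3%, Roosevelt 1737/2841 = 61.1% → Roosevelt
Roosevelt wins overall and in every student group — no reversal.

Yes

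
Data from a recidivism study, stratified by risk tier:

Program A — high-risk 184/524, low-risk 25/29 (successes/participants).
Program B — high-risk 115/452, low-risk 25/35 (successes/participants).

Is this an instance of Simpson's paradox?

High-risk: Program A 184/524 = 35.1%, Program B 115/452 = 25.4% → Program A
Low-risk: Program A 25/29 = 86.2%, Program B 25/35 = 71.4% → Program A
Overall: Program A 209/553 = 37.8%, Program B 140/487 = 28.7% → Program A
Program A wins overall and in every risk group — no reversal.

No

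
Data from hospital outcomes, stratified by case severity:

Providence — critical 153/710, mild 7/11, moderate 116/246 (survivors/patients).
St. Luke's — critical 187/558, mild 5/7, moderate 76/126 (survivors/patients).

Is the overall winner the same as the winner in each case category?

Yes

Critical: Providence 153/710 = 21.5%, St. Luke's 187/558 = 33.5% → St. Luke's
Mild: Providence 7/11 = 63.6%, St. Luke's 5/7 = 71.4% → St. Luke's
Moderate: Providence 116/246 = 47.2%, St. Luke's 76/126 = 60.3% → St. Luke's
Overall: Providence 276/967 = 28.5%, St. Luke's 268/691 = 38.8% → St. Luke's
St. Luke's wins overall and in every case group — no reversal.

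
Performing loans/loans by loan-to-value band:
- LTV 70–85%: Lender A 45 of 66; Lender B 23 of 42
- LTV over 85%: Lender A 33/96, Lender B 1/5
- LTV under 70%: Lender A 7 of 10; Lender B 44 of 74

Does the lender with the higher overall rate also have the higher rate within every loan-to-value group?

No

LTV 70–85%: Lender A 45/66 = 68.2%, Lender B 23/42 = 54.8% → Lender A
LTV over 85%: Lender A 33/96 = 34.4%, Lender B 1/5 = 20.0% → Lender A
LTV under 70%: Lender A 7/10 = 70.0%, Lender B 44/74 = 59.5% → Lender A
Overall: Lender A 85/172 = 49.4%, Lender B 68/121 = 56.2% → Lender B
Lender A wins each loan-to-value group but Lender B wins overall — the comparison reverses. Lender A's loans skew toward LTV over 85%, which has a lower base rate.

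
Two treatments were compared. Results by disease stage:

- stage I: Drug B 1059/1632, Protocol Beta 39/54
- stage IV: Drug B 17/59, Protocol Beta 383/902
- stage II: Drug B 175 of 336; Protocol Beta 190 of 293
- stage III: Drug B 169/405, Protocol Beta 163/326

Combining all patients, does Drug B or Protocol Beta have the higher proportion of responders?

Stage I: Drug B 1059/1632 = 64.9%, Protocol Beta 39/54 = 72.2% → Protocol Beta
Stage IV: Drug B 17/59 = 28.8%, Protocol Beta 383/902 = 42.5% → Protocol Beta
Stage II: Drug B 175/336 = 52.1%, Protocol Beta 190/293 = 64.8% → Protocol Beta
Stage III: Drug B 169/405 = 41.7%, Protocol Beta 163/326 = 50.0% → Protocol Beta
Overall: Drug B 1420/2432 = 58.4%, Protocol Beta 775/1575 = 49.2% → Drug B
(Protocol Beta wins every disease group but Drug B wins overall — Protocol Beta's patients skew toward the low-rate stage IV group.)

Drug B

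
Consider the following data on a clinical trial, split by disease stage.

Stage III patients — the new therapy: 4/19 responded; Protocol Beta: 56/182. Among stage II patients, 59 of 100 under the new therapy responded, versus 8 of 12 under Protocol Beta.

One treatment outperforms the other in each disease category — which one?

Stage III: the new therapy 4/19 = 21.1%, Protocol Beta 56/182 = 30.8% → Protocol Beta
Stage II: the new therapy 59/100 = 59.0%, Protocol Beta 8/12 = 66.7% → Protocol Beta
Protocol Beta has the higher rate in both groups.

Protocol Beta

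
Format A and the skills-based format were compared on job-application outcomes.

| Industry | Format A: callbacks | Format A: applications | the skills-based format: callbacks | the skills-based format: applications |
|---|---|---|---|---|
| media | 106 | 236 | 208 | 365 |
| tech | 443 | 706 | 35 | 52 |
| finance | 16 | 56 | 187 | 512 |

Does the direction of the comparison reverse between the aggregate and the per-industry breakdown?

Media: Format A 106/236 = 44.9%, the skills-based format 208/365 = 57.0% → the skills-based format
Tech: Format A 443/706 = 62.7%, the skills-based format 35/52 = 67.3% → the skills-based format
Finance: Format A 16/56 = 28.6%, the skills-based format 187/512 = 36.5% → the skills-based format
Overall: Format A 565/998 = 56.6%, the skills-based format 430/929 = 46.3% → Format A
The skills-based format wins each industry group but Format A wins overall — the comparison reverses. The skills-based format's applications skew toward finance, which has a lower base rate.

Yes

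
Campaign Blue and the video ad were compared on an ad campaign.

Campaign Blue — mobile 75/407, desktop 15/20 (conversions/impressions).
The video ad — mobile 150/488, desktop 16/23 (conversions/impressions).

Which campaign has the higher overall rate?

Mobile: Campaign Blue 75/407 = 18.4%, the video ad 150/488 = 30.7% → the video ad
Desktop: Campaign Blue 15/20 = 75.0%, the video ad 16/23 = 69.6% → Campaign Blue
Overall: Campaign Blue 90/427 = 21.1%, the video ad 166/511 = 32.5% → the video ad
(Neither sweeps every device group, but the video ad has the higher pooled rate.)

the video ad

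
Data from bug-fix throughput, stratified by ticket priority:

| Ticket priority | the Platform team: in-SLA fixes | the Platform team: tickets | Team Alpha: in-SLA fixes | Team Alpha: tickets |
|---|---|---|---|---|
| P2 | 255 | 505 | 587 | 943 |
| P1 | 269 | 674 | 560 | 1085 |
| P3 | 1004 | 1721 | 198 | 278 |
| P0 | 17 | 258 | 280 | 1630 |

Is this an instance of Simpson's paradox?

P2: the Platform team 255/505 = 50.5%, Team Alpha 587/943 = 62.2% → Team Alpha
P1: the Platform team 269/674 = 39.9%, Team Alpha 560/1085 = 51.6% → Team Alpha
P3: the Platform team 1004/1721 = 58.3%, Team Alpha 198/278 = 71.2% → Team Alpha
P0: the Platform team 17/258 = 6.6%, Team Alpha 280/1630 = 17.2% → Team Alpha
Overall: the Platform team 1545/3158 = 48.9%, Team Alpha 1625/3936 = 41.3% → the Platform team
Team Alpha wins each ticket group but the Platform team wins overall — the comparison reverses. Team Alpha's tickets skew toward P0, which has a lower base rate.

Yes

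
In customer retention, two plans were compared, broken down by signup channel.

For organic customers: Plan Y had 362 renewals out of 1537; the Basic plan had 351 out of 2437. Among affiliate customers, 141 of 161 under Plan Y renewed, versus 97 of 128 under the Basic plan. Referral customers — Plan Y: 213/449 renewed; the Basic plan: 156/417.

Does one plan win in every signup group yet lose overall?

Organic: Plan Y 362/1537 = 23.6%, the Basic plan 351/2437 = 14.4% → Plan Y
Affiliate: Plan Y 141/161 = 87.6%, the Basic plan 97/128 = 75.8% → Plan Y
Referral: Plan Y 213/449 = 47.4%, the Basic plan 156/417 = 37.4% → Plan Y
Overall: Plan Y 716/2147 = 33.3%, the Basic plan 604/2982 = 20.3% → Plan Y
Plan Y wins overall and in every signup group — no reversal.

No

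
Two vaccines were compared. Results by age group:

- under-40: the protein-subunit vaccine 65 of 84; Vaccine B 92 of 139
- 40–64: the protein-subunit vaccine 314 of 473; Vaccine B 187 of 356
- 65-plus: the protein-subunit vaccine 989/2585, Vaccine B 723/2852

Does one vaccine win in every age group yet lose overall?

Under-40: the protein-subunit vaccine 65/84 = 77.4%, Vaccine B 92/139 = 66.2% → the protein-subunit vaccine
40–64: the protein-subunit vaccine 314/473 = 66.4%, Vaccine B 187/356 = 52.5% → the protein-subunit vaccine
65-plus: the protein-subunit vaccine 989/2585 = 38.3%, Vaccine B 723/2852 = 25.4% → the protein-subunit vaccine
Overall: the protein-subunit vaccine 1368/3142 = 43.5%, Vaccine B 1002/3347 = 29.9% → the protein-subunit vaccine
The protein-subunit vaccine wins overall and in every age group — no reversal.

No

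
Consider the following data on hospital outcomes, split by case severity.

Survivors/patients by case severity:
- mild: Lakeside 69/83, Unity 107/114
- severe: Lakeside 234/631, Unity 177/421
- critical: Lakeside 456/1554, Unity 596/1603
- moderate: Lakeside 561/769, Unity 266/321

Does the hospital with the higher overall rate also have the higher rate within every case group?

Yes

Mild: Lakeside 69/83 = 83.1%, Unity 107/114 = 93.9% → Unity
Severe: Lakeside 234/631 = 37.1%, Unity 177/421 = 42.0% → Unity
Critical: Lakeside 456/1554 = 29.3%, Unity 596/1603 = 37.2% → Unity
Moderate: Lakeside 561/769 = 73.0%, Unity 266/321 = 82.9% → Unity
Overall: Lakeside 1320/3037 = 43.5%, Unity 1146/2459 = 46.6% → Unity
Unity wins overall and in every case group — no reversal.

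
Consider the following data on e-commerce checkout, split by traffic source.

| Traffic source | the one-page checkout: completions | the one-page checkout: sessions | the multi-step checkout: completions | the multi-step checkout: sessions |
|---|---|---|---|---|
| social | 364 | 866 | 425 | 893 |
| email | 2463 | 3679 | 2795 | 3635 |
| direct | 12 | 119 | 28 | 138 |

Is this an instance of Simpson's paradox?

Social: the one-page checkout 364/866 = 42.0%, the multi-step checkout 425/893 = 47.6% → the multi-step checkout
Email: the one-page checkout 2463/3679 = 66.9%, the multi-step checkout 2795/3635 = 76.9% → the multi-step checkout
Direct: the one-page checkout 12/119 = 10.1%, the multi-step checkout 28/138 = 20.3% → the multi-step checkout
Overall: the one-page checkout 2839/4664 = 60.9%, the multi-step checkout 3248/4666 = 69.6% → the multi-step checkout
The multi-step checkout wins overall and in every traffic group — no reversal.

No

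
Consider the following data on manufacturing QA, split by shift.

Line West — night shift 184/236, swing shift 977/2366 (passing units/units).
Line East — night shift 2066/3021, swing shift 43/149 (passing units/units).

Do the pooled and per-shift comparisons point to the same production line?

Night shift: Line West 184/236 = 78.0%, Line East 2066/3021 = 68.4% → Line West
Swing shift: Line West 977/2366 = 41.3%, Line East 43/149 = 28.9% → Line West
Overall: Line West 1161/2602 = 44.6%, Line East 2109/3170 = 66.5% → Line East
Line West wins each shift group but Line East wins overall — the comparison reverses. Line West's units skew toward swing shift, which has a lower base rate.

No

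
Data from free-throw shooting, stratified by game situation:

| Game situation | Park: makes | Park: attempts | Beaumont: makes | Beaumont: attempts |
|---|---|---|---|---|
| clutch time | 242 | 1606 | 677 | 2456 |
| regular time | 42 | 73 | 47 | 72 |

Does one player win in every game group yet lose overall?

No

Clutch time: Park 242/1606 = 15.1%, Beaumont 677/2456 = 27.6% → Beaumont
Regular time: Park 42/73 = 57.5%, Beaumont 47/72 = 65.3% → Beaumont
Overall: Park 284/1679 = 16.9%, Beaumont 724/2528 = 28.6% → Beaumont
Beaumont wins overall and in every game group — no reversal.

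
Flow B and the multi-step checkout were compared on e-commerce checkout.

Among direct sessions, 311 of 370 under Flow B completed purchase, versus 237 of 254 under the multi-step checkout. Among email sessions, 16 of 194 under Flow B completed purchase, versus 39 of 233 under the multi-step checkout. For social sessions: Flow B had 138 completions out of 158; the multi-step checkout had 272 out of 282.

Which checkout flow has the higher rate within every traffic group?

Direct: Flow B 311/370 = 84.1%, the multi-step checkout 237/254 = 93.3% → the multi-step checkout
Email: Flow B 16/194 = 8.2%, the multi-step checkout 39/233 = 16.7% → the multi-step checkout
Social: Flow B 138/158 = 87.3%, the multi-step checkout 272/282 = 96.5% → the multi-step checkout
The multi-step checkout has the higher rate in all 3 groups.

the multi-step checkout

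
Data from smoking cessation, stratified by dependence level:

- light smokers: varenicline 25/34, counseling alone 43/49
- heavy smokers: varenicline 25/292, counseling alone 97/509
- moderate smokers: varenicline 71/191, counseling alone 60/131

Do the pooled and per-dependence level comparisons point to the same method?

Light smokers: varenicline 25/34 = 73.5%, counseling alone 43/49 = 87.8% → counseling alone
Heavy smokers: varenicline 25/292 = 8.6%, counseling alone 97/509 = 19.1% → counseling alone
Moderate smokers: varenicline 71/191 = 37.2%, counseling alone 60/131 = 45.8% → counseling alone
Overall: varenicline 121/517 = 23.4%, counseling alone 200/689 = 29.0% → counseling alone
Counseling alone wins overall and in every dependence group — no reversal.

Yes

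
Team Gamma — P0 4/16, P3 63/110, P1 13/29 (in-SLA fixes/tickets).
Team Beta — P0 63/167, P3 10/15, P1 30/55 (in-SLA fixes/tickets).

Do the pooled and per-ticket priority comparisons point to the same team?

P0: Team Gamma 4/16 = 25.0%, Team Beta 63/167 = 37.7% → Team Beta
P3: Team Gamma 63/110 = 57.3%, Team Beta 10/15 = 66.7% → Team Beta
P1: Team Gamma 13/29 = 44.8%, Team Beta 30/55 = 54.5% → Team Beta
Overall: Team Gamma 80/155 = 51.6%, Team Beta 103/237 = 43.5% → Team Gamma
Team Beta wins each ticket group but Team Gamma wins overall — the comparison reverses. Team Beta's tickets skew toward P0, which has a lower base rate.

No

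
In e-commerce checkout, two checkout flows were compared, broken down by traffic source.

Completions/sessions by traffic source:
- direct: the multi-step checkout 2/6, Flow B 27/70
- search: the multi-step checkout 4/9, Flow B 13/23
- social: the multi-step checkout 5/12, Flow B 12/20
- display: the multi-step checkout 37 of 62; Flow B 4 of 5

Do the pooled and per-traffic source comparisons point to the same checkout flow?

No

Direct: the multi-step checkout 2/6 = 33.3%, Flow B 27/70 = 38.6% → Flow B
Search: the multi-step checkout 4/9 = 44.4%, Flow B 13/23 = 56.5% → Flow B
Social: the multi-step checkout 5/12 = 41.7%, Flow B 12/20 = 60.0% → Flow B
Display: the multi-step checkout 37/62 = 59.7%, Flow B 4/5 = 80.0% → Flow B
Overall: the multi-step checkout 48/89 = 53.9%, Flow B 56/118 = 47.5% → the multi-step checkout
Flow B wins each traffic group but the multi-step checkout wins overall — the comparison reverses. Flow B's sessions skew toward direct, which has a lower base rate.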